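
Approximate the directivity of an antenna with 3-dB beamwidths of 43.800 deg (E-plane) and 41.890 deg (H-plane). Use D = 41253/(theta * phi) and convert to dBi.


D_linear = 41253 / (43.800 * 41.890) = 22.48387
D_dBi = 10 * log10(22.48387) = 13.52 dBi

13.52 dBi


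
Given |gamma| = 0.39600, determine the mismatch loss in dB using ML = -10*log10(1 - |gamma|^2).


ML = -10 * log10(1 - 0.39600^2) = -10 * log10(0.843184) = 0.7408 dB

0.7408 dB


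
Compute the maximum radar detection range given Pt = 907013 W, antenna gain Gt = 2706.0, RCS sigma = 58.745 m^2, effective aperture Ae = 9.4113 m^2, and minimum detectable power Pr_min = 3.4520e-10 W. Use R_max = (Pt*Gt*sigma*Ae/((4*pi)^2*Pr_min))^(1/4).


R^4 = 907013*2706.0*58.745*9.4113 / ((4*pi)^2 * 3.4520e-10) = 2.489266e+19
R_max = 2.489266e+19^0.25 = 70635 m

70635 m


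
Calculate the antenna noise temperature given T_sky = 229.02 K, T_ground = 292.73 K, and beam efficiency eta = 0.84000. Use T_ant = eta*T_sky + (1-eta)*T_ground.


T_ant = 0.84000 * 229.02 + (1 - 0.84000) * 292.73 = 239.2 K

239.2 K


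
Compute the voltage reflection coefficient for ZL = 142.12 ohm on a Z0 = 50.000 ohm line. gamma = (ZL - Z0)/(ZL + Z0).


gamma = (142.12 - 50.000) / (142.12 + 50.000) = 0.4795

0.4795


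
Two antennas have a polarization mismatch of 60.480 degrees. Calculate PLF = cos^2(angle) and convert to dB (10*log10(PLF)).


PLF_linear = cos^2(60.480 deg) = 0.2427802
PLF_dB = 10 * log10(0.2427802) = -6.148 dB

-6.148 dB


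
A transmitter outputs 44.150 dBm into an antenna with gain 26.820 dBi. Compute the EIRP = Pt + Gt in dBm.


EIRP = Pt + Gt = 44.150 + 26.820 = 70.97 dBm

70.97 dBm


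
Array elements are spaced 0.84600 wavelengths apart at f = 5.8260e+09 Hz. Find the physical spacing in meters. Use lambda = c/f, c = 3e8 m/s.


lambda = c / f = 3.0000e+08 / 5.8260e+09 = 0.05149331 m
d = 0.84600 * 0.05149331 = 0.04356 m

0.04356 m


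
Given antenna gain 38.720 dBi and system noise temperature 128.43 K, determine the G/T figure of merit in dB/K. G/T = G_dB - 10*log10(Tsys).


G/T = 38.720 - 10*log10(128.43) = 38.720 - 21.08666 = 17.63 dB/K

17.63 dB/K


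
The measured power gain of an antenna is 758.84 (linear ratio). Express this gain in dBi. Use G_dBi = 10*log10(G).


G_dBi = 10 * log10(758.84) = 28.80 dBi

28.80 dBi


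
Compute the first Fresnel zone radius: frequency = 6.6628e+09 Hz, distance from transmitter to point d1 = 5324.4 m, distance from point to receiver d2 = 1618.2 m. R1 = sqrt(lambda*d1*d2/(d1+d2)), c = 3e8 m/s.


lambda = c / f = 3.0000e+08 / 6.6628e+09 = 0.04502612 m
R1 = sqrt(0.04502612 * 5324.4 * 1618.2 / (5324.4 + 1618.2)) = 7.475 m

7.475 m


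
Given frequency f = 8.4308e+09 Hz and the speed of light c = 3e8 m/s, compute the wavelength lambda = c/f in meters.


lambda = c / f = 3.0000e+08 / 8.4308e+09 = 0.03558 m

0.03558 m


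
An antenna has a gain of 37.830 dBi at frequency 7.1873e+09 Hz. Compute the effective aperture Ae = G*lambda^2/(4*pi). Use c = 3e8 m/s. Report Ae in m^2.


lambda = c / f = 3.0000e+08 / 7.1873e+09 = 0.04174029 m
G_linear = 10^(37.830/10) = 6067.363
Ae = G_linear * lambda^2 / (4*pi) = 6067.363 * 0.04174029^2 / (4*pi) = 0.8412 m^2

0.8412 m^2


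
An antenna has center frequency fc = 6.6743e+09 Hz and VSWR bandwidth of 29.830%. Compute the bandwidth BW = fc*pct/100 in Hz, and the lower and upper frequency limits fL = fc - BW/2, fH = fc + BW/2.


BW = 6.6743e+09 * 29.830/100 = 1.990944e+09 Hz
fL = 6.6743e+09 - 1.990944e+09/2 = 5.679e+09 Hz
fH = 6.6743e+09 + 1.990944e+09/2 = 7.670e+09 Hz

BW=1.991e+09 Hz, fL=5.679e+09 Hz, fH=7.670e+09 Hz


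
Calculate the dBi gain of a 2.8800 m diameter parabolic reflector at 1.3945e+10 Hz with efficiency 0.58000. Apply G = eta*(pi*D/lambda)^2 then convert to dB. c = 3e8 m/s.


lambda = c / f = 3.0000e+08 / 1.3945e+10 = 0.02151309 m
G_linear = 0.58000 * (pi * 2.8800 / 0.02151309)^2 = 102590.5
G_dBi = 10 * log10(102590.5) = 50.11 dBi

50.11 dBi


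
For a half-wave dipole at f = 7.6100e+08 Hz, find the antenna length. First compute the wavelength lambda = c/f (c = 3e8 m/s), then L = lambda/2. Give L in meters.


lambda = c / f = 3.0000e+08 / 7.6100e+08 = 0.3942181 m
L = lambda / 2 = 0.3942181 / 2 = 0.1971 m

0.1971 m


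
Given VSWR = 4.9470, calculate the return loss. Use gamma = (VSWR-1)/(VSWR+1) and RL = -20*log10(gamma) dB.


gamma = (4.9470 - 1) / (4.9470 + 1) = 0.6636960
RL = -20 * log10(0.6636960) = 3.561 dB

3.561 dB


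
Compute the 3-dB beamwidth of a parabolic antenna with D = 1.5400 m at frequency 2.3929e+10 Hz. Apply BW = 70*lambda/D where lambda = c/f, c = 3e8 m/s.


lambda = c / f = 3.0000e+08 / 2.3929e+10 = 0.01253709 m
BW = 70 * 0.01253709 / 1.5400 = 0.5699 deg

0.5699 deg


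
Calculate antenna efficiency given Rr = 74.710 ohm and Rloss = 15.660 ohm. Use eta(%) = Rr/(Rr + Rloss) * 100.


eta = 74.710 / (74.710 + 15.660) * 100 = 82.67%

82.67%


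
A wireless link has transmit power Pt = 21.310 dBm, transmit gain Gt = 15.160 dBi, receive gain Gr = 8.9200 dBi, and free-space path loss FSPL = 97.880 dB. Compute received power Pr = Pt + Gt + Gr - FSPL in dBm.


Pr = 21.310 + 15.160 + 8.9200 - 97.880 = -52.49 dBm

-52.49 dBm


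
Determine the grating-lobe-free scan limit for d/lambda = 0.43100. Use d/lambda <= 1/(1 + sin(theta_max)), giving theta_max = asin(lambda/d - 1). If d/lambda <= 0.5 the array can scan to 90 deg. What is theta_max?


lambda/d - 1 = 1/0.43100 - 1 = 1.320186 >= 1
d/lambda <= 0.5, so the array can scan to endfire without grating lobes: theta_max = 90 deg

90 deg


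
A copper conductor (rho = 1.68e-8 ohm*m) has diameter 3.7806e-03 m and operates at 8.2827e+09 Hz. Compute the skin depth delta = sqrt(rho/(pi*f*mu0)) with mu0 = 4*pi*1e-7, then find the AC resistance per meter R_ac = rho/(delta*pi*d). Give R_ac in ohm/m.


delta = sqrt(1.68e-8 / (pi * 8.2827e+09 * 4*pi*1e-7)) = 7.167848e-07 m
R_ac = 1.68e-8 / (7.167848e-07 * pi * 3.7806e-03) = 1.973 ohm/m

1.973 ohm/m


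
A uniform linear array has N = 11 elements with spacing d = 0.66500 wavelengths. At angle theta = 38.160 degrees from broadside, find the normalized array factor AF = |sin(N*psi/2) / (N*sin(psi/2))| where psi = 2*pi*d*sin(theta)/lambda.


psi = 2*pi*0.66500*sin(38.160 deg) = 2.581614 rad
AF = |sin(11*2.581614/2) / (11*sin(2.581614/2))| = 0.09441

0.09441


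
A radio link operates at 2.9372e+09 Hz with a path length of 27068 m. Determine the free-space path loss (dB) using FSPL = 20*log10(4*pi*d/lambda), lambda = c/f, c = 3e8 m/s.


lambda = c / f = 3.0000e+08 / 2.9372e+09 = 0.1021381 m
FSPL = 20 * log10(4*pi*27068/0.1021381) = 130.4 dB

130.4 dB


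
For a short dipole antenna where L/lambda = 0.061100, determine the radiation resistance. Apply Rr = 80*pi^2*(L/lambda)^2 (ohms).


Rr = 80 * pi^2 * (0.061100)^2 = 80 * 9.869604 * 3.733210e-03 = 2.948 ohm

2.948 ohm


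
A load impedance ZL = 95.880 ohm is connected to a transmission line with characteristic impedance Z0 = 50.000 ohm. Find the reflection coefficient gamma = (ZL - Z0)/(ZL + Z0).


gamma = (95.880 - 50.000) / (95.880 + 50.000) = 0.3145

0.3145


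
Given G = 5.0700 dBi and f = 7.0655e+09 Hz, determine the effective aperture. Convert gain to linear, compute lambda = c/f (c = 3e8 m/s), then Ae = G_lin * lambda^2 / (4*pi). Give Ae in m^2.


lambda = c / f = 3.0000e+08 / 7.0655e+09 = 0.04245984 m
G_linear = 10^(5.0700/10) = 3.213661
Ae = G_linear * lambda^2 / (4*pi) = 3.213661 * 0.04245984^2 / (4*pi) = 4.610e-04 m^2

4.610e-04 m^2


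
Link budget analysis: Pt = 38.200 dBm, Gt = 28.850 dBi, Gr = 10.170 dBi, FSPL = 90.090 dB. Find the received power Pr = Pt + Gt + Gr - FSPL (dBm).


Pr = 38.200 + 28.850 + 10.170 - 90.090 = -12.87 dBm

-12.87 dBm


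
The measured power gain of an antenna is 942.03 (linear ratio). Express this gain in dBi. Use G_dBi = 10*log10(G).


G_dBi = 10 * log10(942.03) = 29.74 dBi

29.74 dBi


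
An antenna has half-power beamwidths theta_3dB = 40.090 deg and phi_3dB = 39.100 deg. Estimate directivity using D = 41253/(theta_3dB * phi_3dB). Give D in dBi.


D_linear = 41253 / (40.090 * 39.100) = 26.31738
D_dBi = 10 * log10(26.31738) = 14.20 dBi

14.20 dBi


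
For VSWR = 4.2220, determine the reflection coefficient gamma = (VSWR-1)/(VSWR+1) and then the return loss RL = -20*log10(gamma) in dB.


gamma = (4.2220 - 1) / (4.2220 + 1) = 0.6170050
RL = -20 * log10(0.6170050) = 4.194 dB

4.194 dB


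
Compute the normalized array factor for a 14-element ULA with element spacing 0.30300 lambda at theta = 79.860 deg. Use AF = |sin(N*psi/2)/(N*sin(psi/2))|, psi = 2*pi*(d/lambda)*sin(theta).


psi = 2*pi*0.30300*sin(79.860 deg) = 1.874069 rad
AF = |sin(14*1.874069/2) / (14*sin(1.874069/2))| = 0.04649

0.04649


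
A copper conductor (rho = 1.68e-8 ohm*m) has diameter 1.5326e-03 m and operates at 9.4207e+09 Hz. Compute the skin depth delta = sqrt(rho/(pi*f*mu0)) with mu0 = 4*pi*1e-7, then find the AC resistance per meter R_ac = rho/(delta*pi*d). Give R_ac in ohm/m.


delta = sqrt(1.68e-8 / (pi * 9.4207e+09 * 4*pi*1e-7)) = 6.720989e-07 m
R_ac = 1.68e-8 / (6.720989e-07 * pi * 1.5326e-03) = 5.192 ohm/m

5.192 ohm/m


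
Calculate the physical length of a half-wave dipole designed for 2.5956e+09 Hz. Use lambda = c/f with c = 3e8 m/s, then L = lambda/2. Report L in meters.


lambda = c / f = 3.0000e+08 / 2.5956e+09 = 0.1155802 m
L = lambda / 2 = 0.1155802 / 2 = 0.05779 m

0.05779 m


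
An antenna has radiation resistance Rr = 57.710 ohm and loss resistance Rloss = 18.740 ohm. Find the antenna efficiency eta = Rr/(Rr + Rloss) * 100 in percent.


eta = 57.710 / (57.710 + 18.740) * 100 = 75.49%

75.49%


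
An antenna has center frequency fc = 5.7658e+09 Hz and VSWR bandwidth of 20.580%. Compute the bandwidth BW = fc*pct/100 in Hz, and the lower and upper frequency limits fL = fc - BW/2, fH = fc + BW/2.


BW = 5.7658e+09 * 20.580/100 = 1.186602e+09 Hz
fL = 5.7658e+09 - 1.186602e+09/2 = 5.172e+09 Hz
fH = 5.7658e+09 + 1.186602e+09/2 = 6.359e+09 Hz

BW=1.187e+09 Hz, fL=5.172e+09 Hz, fH=6.359e+09 Hz


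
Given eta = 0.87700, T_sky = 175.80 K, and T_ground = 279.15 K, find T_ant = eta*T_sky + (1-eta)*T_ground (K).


T_ant = 0.87700 * 175.80 + (1 - 0.87700) * 279.15 = 188.5 K

188.5 K


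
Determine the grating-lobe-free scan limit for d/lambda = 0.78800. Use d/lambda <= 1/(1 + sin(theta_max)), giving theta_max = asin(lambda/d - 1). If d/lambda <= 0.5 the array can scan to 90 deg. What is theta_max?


lambda/d - 1 = 1/0.78800 - 1 = 0.2690355
theta_max = asin(0.2690355) = 15.61 deg

15.61 deg


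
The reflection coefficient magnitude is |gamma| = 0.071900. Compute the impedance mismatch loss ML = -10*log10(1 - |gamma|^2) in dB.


ML = -10 * log10(1 - 0.071900^2) = -10 * log10(0.99483039) = 0.02251 dB

0.02251 dB


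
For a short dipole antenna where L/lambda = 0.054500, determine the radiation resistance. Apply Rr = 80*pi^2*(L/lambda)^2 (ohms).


Rr = 80 * pi^2 * (0.054500)^2 = 80 * 9.869604 * 2.970250e-03 = 2.345 ohm

2.345 ohm


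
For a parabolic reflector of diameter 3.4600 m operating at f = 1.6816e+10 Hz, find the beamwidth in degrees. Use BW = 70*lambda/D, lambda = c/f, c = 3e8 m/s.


lambda = c / f = 3.0000e+08 / 1.6816e+10 = 0.01784015 m
BW = 70 * 0.01784015 / 3.4600 = 0.3609 deg

0.3609 deg


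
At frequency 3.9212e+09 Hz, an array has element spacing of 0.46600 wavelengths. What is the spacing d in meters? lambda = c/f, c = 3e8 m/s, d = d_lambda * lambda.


lambda = c / f = 3.0000e+08 / 3.9212e+09 = 0.07650719 m
d = 0.46600 * 0.07650719 = 0.03565 m

0.03565 m


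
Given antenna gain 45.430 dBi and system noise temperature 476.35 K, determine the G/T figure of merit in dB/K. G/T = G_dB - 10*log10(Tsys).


G/T = 45.430 - 10*log10(476.35) = 45.430 - 26.77926 = 18.65 dB/K

18.65 dB/K


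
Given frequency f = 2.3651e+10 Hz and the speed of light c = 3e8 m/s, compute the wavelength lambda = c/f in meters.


lambda = c / f = 3.0000e+08 / 2.3651e+10 = 0.01268 m

0.01268 m


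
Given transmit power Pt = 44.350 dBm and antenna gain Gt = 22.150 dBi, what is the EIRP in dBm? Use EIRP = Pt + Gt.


EIRP = Pt + Gt = 44.350 + 22.150 = 66.50 dBm

66.50 dBm


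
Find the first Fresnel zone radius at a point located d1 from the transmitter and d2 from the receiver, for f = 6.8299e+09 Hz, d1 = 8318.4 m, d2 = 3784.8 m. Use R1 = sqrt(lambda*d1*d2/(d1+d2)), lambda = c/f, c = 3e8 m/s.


lambda = c / f = 3.0000e+08 / 6.8299e+09 = 0.04392451 m
R1 = sqrt(0.04392451 * 8318.4 * 3784.8 / (8318.4 + 3784.8)) = 10.69 m

10.69 m


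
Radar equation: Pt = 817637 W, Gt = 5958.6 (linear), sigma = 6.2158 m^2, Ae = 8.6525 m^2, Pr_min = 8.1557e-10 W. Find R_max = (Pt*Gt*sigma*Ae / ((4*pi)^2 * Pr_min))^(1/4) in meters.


R^4 = 817637*5958.6*6.2158*8.6525 / ((4*pi)^2 * 8.1557e-10) = 2.034522e+18
R_max = 2.034522e+18^0.25 = 37767 m

37767 m


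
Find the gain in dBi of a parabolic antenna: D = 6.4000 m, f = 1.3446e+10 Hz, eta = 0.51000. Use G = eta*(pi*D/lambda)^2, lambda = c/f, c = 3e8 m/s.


lambda = c / f = 3.0000e+08 / 1.3446e+10 = 0.02231147 m
G_linear = 0.51000 * (pi * 6.4000 / 0.02231147)^2 = 414165.1
G_dBi = 10 * log10(414165.1) = 56.17 dBi

56.17 dBi


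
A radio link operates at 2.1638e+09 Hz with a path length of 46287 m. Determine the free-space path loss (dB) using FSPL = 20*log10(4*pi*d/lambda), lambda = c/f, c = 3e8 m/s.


lambda = c / f = 3.0000e+08 / 2.1638e+09 = 0.1386450 m
FSPL = 20 * log10(4*pi*46287/0.1386450) = 132.5 dB

132.5 dB


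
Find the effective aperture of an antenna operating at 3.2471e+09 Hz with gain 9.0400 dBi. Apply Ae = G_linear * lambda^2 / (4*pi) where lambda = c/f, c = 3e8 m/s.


lambda = c / f = 3.0000e+08 / 3.2471e+09 = 0.09239013 m
G_linear = 10^(9.0400/10) = 8.016781
Ae = G_linear * lambda^2 / (4*pi) = 8.016781 * 0.09239013^2 / (4*pi) = 5.446e-03 m^2

5.446e-03 m^2


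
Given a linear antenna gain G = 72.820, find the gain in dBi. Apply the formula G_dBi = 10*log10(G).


G_dBi = 10 * log10(72.820) = 18.62 dBi

18.62 dBi


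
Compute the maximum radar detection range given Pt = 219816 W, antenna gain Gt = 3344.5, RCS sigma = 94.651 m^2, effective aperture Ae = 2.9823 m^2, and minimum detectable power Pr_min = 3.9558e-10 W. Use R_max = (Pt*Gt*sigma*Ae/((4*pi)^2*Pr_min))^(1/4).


R^4 = 219816*3344.5*94.651*2.9823 / ((4*pi)^2 * 3.9558e-10) = 3.322102e+18
R_max = 3.322102e+18^0.25 = 42693 m

42693 m


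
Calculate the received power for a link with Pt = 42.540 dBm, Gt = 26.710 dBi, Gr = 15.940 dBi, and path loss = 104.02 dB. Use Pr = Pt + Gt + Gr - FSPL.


Pr = 42.540 + 26.710 + 15.940 - 104.02 = -18.83 dBm

-18.83 dBm


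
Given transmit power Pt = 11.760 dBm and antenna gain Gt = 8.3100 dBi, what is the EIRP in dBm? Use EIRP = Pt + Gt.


EIRP = Pt + Gt = 11.760 + 8.3100 = 20.07 dBm

20.07 dBm


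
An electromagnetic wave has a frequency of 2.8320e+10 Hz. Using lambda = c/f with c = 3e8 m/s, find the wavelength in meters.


lambda = c / f = 3.0000e+08 / 2.8320e+10 = 0.01059 m

0.01059 m


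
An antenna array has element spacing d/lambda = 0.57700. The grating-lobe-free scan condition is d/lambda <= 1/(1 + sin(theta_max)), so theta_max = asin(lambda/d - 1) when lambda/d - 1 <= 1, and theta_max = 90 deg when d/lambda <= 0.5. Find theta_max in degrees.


lambda/d - 1 = 1/0.57700 - 1 = 0.7331023
theta_max = asin(0.7331023) = 47.15 deg

47.15 deg


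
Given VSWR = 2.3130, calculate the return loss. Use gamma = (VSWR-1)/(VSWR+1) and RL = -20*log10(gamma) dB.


gamma = (2.3130 - 1) / (2.3130 + 1) = 0.3963175
RL = -20 * log10(0.3963175) = 8.039 dB

8.039 dB


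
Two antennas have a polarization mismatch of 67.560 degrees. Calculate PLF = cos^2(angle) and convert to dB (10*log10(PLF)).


PLF_linear = cos^2(67.560 deg) = 0.1457069
PLF_dB = 10 * log10(0.1457069) = -8.365 dB

-8.365 dB


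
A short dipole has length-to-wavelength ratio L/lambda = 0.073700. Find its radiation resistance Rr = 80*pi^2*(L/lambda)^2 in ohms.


Rr = 80 * pi^2 * (0.073700)^2 = 80 * 9.869604 * 5.431690e-03 = 4.289 ohm

4.289 ohm


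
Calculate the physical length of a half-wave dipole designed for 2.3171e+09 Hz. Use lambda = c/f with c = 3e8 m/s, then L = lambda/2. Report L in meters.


lambda = c / f = 3.0000e+08 / 2.3171e+09 = 0.1294722 m
L = lambda / 2 = 0.1294722 / 2 = 0.06474 m

0.06474 m


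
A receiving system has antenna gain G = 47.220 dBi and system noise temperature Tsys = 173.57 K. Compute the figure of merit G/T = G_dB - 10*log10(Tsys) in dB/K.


G/T = 47.220 - 10*log10(173.57) = 47.220 - 22.39475 = 24.83 dB/K

24.83 dB/K


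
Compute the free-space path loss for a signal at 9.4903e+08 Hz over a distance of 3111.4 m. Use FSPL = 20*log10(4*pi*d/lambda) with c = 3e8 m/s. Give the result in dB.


lambda = c / f = 3.0000e+08 / 9.4903e+08 = 0.3161122 m
FSPL = 20 * log10(4*pi*3111.4/0.3161122) = 101.8 dB

101.8 dB


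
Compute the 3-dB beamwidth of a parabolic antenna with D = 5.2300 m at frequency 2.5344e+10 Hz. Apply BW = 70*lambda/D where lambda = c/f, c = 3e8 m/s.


lambda = c / f = 3.0000e+08 / 2.5344e+10 = 0.01183712 m
BW = 70 * 0.01183712 / 5.2300 = 0.1584 deg

0.1584 deg


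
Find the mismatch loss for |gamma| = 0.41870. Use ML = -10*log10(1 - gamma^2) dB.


ML = -10 * log10(1 - 0.41870^2) = -10 * log10(0.82469031) = 0.8371 dB

0.8371 dB


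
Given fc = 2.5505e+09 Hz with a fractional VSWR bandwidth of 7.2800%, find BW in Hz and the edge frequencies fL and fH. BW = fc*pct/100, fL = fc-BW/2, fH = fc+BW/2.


BW = 2.5505e+09 * 7.2800/100 = 1.856764e+08 Hz
fL = 2.5505e+09 - 1.856764e+08/2 = 2.458e+09 Hz
fH = 2.5505e+09 + 1.856764e+08/2 = 2.643e+09 Hz

BW=1.857e+08 Hz, fL=2.458e+09 Hz, fH=2.643e+09 Hz


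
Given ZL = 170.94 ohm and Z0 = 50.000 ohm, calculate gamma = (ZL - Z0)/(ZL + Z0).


gamma = (170.94 - 50.000) / (170.94 + 50.000) = 0.5474

0.5474


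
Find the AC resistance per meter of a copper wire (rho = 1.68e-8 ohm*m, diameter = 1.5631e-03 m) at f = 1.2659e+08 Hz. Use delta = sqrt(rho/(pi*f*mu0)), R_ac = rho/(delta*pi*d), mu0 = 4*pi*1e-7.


delta = sqrt(1.68e-8 / (pi * 1.2659e+08 * 4*pi*1e-7)) = 5.797958e-06 m
R_ac = 1.68e-8 / (5.797958e-06 * pi * 1.5631e-03) = 0.5901 ohm/m

0.5901 ohm/m


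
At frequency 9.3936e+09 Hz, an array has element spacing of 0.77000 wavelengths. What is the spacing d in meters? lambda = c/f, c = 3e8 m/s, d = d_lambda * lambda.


lambda = c / f = 3.0000e+08 / 9.3936e+09 = 0.03193664 m
d = 0.77000 * 0.03193664 = 0.02459 m

0.02459 m


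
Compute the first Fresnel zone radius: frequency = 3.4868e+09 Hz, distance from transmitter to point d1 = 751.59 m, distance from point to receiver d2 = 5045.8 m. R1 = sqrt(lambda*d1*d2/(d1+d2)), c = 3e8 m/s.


lambda = c / f = 3.0000e+08 / 3.4868e+09 = 0.08603877 m
R1 = sqrt(0.08603877 * 751.59 * 5045.8 / (751.59 + 5045.8)) = 7.502 m

7.502 m


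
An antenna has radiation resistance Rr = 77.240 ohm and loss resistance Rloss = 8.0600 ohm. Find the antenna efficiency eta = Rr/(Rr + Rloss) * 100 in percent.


eta = 77.240 / (77.240 + 8.0600) * 100 = 90.55%

90.55%


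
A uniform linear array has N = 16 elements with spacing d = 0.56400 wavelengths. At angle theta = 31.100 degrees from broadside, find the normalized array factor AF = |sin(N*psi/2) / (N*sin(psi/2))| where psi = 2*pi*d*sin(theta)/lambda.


psi = 2*pi*0.56400*sin(31.100 deg) = 1.830448 rad
AF = |sin(16*1.830448/2) / (16*sin(1.830448/2))| = 0.06895

0.06895


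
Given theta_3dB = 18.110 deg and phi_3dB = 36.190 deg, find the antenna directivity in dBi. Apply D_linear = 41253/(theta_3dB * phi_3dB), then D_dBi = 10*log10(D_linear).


D_linear = 41253 / (18.110 * 36.190) = 62.94315
D_dBi = 10 * log10(62.94315) = 17.99 dBi

17.99 dBi


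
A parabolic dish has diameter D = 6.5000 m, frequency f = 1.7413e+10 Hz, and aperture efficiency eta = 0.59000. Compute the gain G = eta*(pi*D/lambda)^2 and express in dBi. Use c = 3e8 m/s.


lambda = c / f = 3.0000e+08 / 1.7413e+10 = 0.01722851 m
G_linear = 0.59000 * (pi * 6.5000 / 0.01722851)^2 = 828863.5
G_dBi = 10 * log10(828863.5) = 59.18 dBi

59.18 dBi


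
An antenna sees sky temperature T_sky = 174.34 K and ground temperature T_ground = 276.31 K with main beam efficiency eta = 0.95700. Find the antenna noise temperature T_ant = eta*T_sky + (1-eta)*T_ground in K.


T_ant = 0.95700 * 174.34 + (1 - 0.95700) * 276.31 = 178.7 K

178.7 K


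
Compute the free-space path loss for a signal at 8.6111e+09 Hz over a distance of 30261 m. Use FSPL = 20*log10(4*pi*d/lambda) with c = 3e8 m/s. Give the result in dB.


lambda = c / f = 3.0000e+08 / 8.6111e+09 = 0.03483875 m
FSPL = 20 * log10(4*pi*30261/0.03483875) = 140.8 dB

140.8 dB


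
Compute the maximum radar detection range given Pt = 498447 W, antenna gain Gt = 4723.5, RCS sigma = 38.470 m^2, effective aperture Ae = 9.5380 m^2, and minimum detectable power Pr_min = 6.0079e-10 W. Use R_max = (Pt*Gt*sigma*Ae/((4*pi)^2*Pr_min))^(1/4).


R^4 = 498447*4723.5*38.470*9.5380 / ((4*pi)^2 * 6.0079e-10) = 9.105839e+18
R_max = 9.105839e+18^0.25 = 54933 m

54933 m


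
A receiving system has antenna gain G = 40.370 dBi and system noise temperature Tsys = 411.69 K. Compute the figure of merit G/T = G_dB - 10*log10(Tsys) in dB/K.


G/T = 40.370 - 10*log10(411.69) = 40.370 - 26.14570 = 14.22 dB/K

14.22 dB/K


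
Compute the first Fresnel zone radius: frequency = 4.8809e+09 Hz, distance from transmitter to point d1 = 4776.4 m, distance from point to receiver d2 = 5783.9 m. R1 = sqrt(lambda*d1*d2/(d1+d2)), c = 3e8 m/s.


lambda = c / f = 3.0000e+08 / 4.8809e+09 = 0.06146407 m
R1 = sqrt(0.06146407 * 4776.4 * 5783.9 / (4776.4 + 5783.9)) = 12.68 m

12.68 m


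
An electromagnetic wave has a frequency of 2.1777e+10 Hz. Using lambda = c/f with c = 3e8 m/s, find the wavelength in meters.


lambda = c / f = 3.0000e+08 / 2.1777e+10 = 0.01378 m

0.01378 m


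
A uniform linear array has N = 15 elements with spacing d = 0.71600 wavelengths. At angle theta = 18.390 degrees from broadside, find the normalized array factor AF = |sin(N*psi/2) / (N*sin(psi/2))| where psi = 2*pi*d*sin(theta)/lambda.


psi = 2*pi*0.71600*sin(18.390 deg) = 1.419284 rad
AF = |sin(15*1.419284/2) / (15*sin(1.419284/2))| = 0.09608

0.09608


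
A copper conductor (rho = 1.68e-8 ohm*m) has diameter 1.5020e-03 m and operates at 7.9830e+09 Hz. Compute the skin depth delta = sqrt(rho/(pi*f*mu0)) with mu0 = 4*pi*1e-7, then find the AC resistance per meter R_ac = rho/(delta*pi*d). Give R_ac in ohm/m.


delta = sqrt(1.68e-8 / (pi * 7.9830e+09 * 4*pi*1e-7)) = 7.301157e-07 m
R_ac = 1.68e-8 / (7.301157e-07 * pi * 1.5020e-03) = 4.876 ohm/m

4.876 ohm/m


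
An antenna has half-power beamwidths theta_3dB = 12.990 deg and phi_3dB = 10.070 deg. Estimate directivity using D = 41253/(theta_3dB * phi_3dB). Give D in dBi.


D_linear = 41253 / (12.990 * 10.070) = 315.3675
D_dBi = 10 * log10(315.3675) = 24.99 dBi

24.99 dBi


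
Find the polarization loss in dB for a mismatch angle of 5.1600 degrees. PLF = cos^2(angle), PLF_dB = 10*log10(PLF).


PLF_linear = cos^2(5.1600 deg) = 0.9919113
PLF_dB = 10 * log10(0.9919113) = -0.03527 dB

-0.03527 dB


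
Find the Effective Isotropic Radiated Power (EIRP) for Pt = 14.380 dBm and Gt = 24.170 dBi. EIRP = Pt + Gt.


EIRP = Pt + Gt = 14.380 + 24.170 = 38.55 dBm

38.55 dBm


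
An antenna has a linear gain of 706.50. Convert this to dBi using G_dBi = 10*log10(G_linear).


G_dBi = 10 * log10(706.50) = 28.49 dBi

28.49 dBi


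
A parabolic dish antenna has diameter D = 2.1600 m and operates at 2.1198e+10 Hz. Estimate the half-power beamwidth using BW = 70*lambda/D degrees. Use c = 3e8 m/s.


lambda = c / f = 3.0000e+08 / 2.1198e+10 = 0.01415228 m
BW = 70 * 0.01415228 / 2.1600 = 0.4586 deg

0.4586 deg


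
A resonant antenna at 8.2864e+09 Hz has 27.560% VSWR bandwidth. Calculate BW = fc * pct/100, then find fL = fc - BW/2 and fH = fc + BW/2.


BW = 8.2864e+09 * 27.560/100 = 2.283732e+09 Hz
fL = 8.2864e+09 - 2.283732e+09/2 = 7.145e+09 Hz
fH = 8.2864e+09 + 2.283732e+09/2 = 9.428e+09 Hz

BW=2.284e+09 Hz, fL=7.145e+09 Hz, fH=9.428e+09 Hz


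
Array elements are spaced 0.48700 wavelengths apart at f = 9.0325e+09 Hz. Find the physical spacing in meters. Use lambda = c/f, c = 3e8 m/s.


lambda = c / f = 3.0000e+08 / 9.0325e+09 = 0.03321340 m
d = 0.48700 * 0.03321340 = 0.01617 m

0.01617 m


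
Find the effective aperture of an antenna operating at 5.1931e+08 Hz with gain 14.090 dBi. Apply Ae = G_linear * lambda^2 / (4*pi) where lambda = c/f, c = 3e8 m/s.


lambda = c / f = 3.0000e+08 / 5.1931e+08 = 0.5776896 m
G_linear = 10^(14.090/10) = 25.64484
Ae = G_linear * lambda^2 / (4*pi) = 25.64484 * 0.5776896^2 / (4*pi) = 0.6811 m^2

0.6811 m^2


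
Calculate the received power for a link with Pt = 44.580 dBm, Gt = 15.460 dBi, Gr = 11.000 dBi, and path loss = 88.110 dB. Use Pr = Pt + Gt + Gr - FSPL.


Pr = 44.580 + 15.460 + 11.000 - 88.110 = -17.07 dBm

-17.07 dBm


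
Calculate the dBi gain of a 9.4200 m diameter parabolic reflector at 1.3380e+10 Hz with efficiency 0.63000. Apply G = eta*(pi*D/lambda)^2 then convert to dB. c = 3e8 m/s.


lambda = c / f = 3.0000e+08 / 1.3380e+10 = 0.02242152 m
G_linear = 0.63000 * (pi * 9.4200 / 0.02242152)^2 = 1.097519e+06
G_dBi = 10 * log10(1.097519e+06) = 60.40 dBi

60.40 dBi


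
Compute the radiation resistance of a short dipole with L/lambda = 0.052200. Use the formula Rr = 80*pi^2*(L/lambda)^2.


Rr = 80 * pi^2 * (0.052200)^2 = 80 * 9.869604 * 2.724840e-03 = 2.151 ohm

2.151 ohm


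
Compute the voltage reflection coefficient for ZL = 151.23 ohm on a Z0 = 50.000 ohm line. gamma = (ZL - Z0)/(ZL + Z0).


gamma = (151.23 - 50.000) / (151.23 + 50.000) = 0.5031

0.5031


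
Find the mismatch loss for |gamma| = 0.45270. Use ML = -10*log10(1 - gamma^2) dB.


ML = -10 * log10(1 - 0.45270^2) = -10 * log10(0.79506271) = 0.9960 dB

0.9960 dB


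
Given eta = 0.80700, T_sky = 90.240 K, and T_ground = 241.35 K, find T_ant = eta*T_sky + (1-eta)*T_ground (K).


T_ant = 0.80700 * 90.240 + (1 - 0.80700) * 241.35 = 119.4 K

119.4 K


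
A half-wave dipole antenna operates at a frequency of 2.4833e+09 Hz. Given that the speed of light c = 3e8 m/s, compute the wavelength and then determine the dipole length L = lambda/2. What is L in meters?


lambda = c / f = 3.0000e+08 / 2.4833e+09 = 0.1208070 m
L = lambda / 2 = 0.1208070 / 2 = 0.06040 m

0.06040 m


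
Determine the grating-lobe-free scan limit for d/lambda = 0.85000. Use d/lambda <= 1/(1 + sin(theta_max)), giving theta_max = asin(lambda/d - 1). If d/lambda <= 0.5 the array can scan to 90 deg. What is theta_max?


lambda/d - 1 = 1/0.85000 - 1 = 0.1764706
theta_max = asin(0.1764706) = 10.16 deg

10.16 deg


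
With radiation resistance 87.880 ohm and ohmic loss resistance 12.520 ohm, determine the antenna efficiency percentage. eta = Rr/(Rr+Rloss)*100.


eta = 87.880 / (87.880 + 12.520) * 100 = 87.53%

87.53%


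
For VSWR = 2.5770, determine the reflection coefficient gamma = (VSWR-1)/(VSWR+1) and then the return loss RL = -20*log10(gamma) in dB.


gamma = (2.5770 - 1) / (2.5770 + 1) = 0.4408722
RL = -20 * log10(0.4408722) = 7.114 dB

7.114 dB


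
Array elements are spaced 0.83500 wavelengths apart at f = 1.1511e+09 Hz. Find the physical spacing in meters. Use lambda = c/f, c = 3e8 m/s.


lambda = c / f = 3.0000e+08 / 1.1511e+09 = 0.2606203 m
d = 0.83500 * 0.2606203 = 0.2176 m

0.2176 m


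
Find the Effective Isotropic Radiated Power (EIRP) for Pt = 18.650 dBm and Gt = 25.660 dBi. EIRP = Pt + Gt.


EIRP = Pt + Gt = 18.650 + 25.660 = 44.31 dBm

44.31 dBm


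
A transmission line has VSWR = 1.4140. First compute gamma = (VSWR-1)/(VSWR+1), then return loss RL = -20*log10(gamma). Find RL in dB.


gamma = (1.4140 - 1) / (1.4140 + 1) = 0.1714996
RL = -20 * log10(0.1714996) = 15.31 dB

15.31 dB


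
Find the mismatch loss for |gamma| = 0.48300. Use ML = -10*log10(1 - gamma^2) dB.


ML = -10 * log10(1 - 0.48300^2) = -10 * log10(0.766711) = 1.154 dB

1.154 dB


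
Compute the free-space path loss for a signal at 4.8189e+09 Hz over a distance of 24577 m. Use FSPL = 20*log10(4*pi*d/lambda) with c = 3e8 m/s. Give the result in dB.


lambda = c / f = 3.0000e+08 / 4.8189e+09 = 0.06225487 m
FSPL = 20 * log10(4*pi*24577/0.06225487) = 133.9 dB

133.9 dB


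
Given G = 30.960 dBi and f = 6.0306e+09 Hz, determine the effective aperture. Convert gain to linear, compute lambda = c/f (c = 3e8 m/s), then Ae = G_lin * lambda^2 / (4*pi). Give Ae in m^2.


lambda = c / f = 3.0000e+08 / 6.0306e+09 = 0.04974629 m
G_linear = 10^(30.960/10) = 1247.384
Ae = G_linear * lambda^2 / (4*pi) = 1247.384 * 0.04974629^2 / (4*pi) = 0.2456 m^2

0.2456 m^2


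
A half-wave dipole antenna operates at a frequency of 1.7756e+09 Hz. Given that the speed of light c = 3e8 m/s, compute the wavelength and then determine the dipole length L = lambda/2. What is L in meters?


lambda = c / f = 3.0000e+08 / 1.7756e+09 = 0.1689570 m
L = lambda / 2 = 0.1689570 / 2 = 0.08448 m

0.08448 m


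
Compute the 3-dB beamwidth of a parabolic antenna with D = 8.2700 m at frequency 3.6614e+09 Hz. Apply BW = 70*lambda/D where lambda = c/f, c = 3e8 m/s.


lambda = c / f = 3.0000e+08 / 3.6614e+09 = 0.08193587 m
BW = 70 * 0.08193587 / 8.2700 = 0.6935 deg

0.6935 deg


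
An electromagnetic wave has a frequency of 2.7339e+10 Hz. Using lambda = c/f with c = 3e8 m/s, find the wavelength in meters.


lambda = c / f = 3.0000e+08 / 2.7339e+10 = 0.01097 m

0.01097 m


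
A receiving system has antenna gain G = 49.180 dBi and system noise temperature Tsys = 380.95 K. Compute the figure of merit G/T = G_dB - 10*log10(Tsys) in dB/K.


G/T = 49.180 - 10*log10(380.95) = 49.180 - 25.80868 = 23.37 dB/K

23.37 dB/K


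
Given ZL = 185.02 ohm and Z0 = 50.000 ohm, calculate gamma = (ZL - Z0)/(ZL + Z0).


gamma = (185.02 - 50.000) / (185.02 + 50.000) = 0.5745

0.5745


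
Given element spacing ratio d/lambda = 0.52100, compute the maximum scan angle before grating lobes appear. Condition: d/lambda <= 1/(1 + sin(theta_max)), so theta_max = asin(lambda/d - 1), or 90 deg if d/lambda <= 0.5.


lambda/d - 1 = 1/0.52100 - 1 = 0.9193858
theta_max = asin(0.9193858) = 66.84 deg

66.84 deg


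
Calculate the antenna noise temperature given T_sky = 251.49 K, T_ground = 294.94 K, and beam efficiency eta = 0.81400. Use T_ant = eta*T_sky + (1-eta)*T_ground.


T_ant = 0.81400 * 251.49 + (1 - 0.81400) * 294.94 = 259.6 K

259.6 K


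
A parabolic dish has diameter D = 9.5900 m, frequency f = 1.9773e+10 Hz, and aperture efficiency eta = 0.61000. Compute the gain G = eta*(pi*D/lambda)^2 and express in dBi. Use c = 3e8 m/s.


lambda = c / f = 3.0000e+08 / 1.9773e+10 = 0.01517220 m
G_linear = 0.61000 * (pi * 9.5900 / 0.01517220)^2 = 2.405302e+06
G_dBi = 10 * log10(2.405302e+06) = 63.81 dBi

63.81 dBi


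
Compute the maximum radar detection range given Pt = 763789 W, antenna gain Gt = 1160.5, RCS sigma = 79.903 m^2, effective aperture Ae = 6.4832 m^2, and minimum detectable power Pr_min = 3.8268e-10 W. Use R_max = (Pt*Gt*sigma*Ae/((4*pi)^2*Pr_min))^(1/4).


R^4 = 763789*1160.5*79.903*6.4832 / ((4*pi)^2 * 3.8268e-10) = 7.598285e+18
R_max = 7.598285e+18^0.25 = 52502 m

52502 m


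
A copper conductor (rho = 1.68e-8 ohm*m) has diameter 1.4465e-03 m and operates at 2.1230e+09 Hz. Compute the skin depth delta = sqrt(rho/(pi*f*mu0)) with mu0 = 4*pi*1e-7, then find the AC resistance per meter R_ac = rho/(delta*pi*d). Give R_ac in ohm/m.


delta = sqrt(1.68e-8 / (pi * 2.1230e+09 * 4*pi*1e-7)) = 1.415793e-06 m
R_ac = 1.68e-8 / (1.415793e-06 * pi * 1.4465e-03) = 2.611 ohm/m

2.611 ohm/m


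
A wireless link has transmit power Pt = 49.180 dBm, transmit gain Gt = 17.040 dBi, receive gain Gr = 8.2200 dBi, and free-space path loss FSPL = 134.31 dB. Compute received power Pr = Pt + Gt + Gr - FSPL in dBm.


Pr = 49.180 + 17.040 + 8.2200 - 134.31 = -59.87 dBm

-59.87 dBm


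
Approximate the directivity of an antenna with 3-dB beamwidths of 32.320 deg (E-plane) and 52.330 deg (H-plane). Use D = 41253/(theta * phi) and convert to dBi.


D_linear = 41253 / (32.320 * 52.330) = 24.39122
D_dBi = 10 * log10(24.39122) = 13.87 dBi

13.87 dBi


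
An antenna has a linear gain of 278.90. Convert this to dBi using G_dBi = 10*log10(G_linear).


G_dBi = 10 * log10(278.90) = 24.45 dBi

24.45 dBi


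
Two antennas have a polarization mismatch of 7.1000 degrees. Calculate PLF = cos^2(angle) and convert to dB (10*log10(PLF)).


PLF_linear = cos^2(7.1000 deg) = 0.9847227
PLF_dB = 10 * log10(0.9847227) = -0.06686 dB

-0.06686 dB


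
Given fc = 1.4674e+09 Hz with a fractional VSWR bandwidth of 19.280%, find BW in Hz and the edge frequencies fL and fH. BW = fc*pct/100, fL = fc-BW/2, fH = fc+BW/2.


BW = 1.4674e+09 * 19.280/100 = 2.829147e+08 Hz
fL = 1.4674e+09 - 2.829147e+08/2 = 1.326e+09 Hz
fH = 1.4674e+09 + 2.829147e+08/2 = 1.609e+09 Hz

BW=2.829e+08 Hz, fL=1.326e+09 Hz, fH=1.609e+09 Hz


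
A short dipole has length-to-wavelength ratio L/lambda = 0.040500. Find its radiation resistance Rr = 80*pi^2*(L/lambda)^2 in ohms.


Rr = 80 * pi^2 * (0.040500)^2 = 80 * 9.869604 * 1.640250e-03 = 1.295 ohm

1.295 ohm


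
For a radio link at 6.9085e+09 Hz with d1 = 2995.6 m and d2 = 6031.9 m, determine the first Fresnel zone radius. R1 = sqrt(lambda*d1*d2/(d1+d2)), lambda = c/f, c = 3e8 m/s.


lambda = c / f = 3.0000e+08 / 6.9085e+09 = 0.04342477 m
R1 = sqrt(0.04342477 * 2995.6 * 6031.9 / (2995.6 + 6031.9)) = 9.323 m

9.323 m


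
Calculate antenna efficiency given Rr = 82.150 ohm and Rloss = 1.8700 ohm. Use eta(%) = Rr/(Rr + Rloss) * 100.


eta = 82.150 / (82.150 + 1.8700) * 100 = 97.77%

97.77%


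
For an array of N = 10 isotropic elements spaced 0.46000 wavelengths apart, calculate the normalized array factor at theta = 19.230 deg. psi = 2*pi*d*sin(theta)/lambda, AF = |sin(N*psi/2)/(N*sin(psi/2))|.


psi = 2*pi*0.46000*sin(19.230 deg) = 0.9519409 rad
AF = |sin(10*0.9519409/2) / (10*sin(0.9519409/2))| = 0.2180

0.2180


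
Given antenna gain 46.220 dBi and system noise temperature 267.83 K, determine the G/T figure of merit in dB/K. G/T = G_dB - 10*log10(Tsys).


G/T = 46.220 - 10*log10(267.83) = 46.220 - 24.27859 = 21.94 dB/K

21.94 dB/K


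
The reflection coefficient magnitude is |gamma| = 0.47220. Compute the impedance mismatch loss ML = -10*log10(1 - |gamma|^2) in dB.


ML = -10 * log10(1 - 0.47220^2) = -10 * log10(0.77702716) = 1.096 dB

1.096 dB


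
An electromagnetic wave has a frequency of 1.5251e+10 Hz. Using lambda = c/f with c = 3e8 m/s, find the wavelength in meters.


lambda = c / f = 3.0000e+08 / 1.5251e+10 = 0.01967 m

0.01967 m


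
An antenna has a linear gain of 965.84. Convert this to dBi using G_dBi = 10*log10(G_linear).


G_dBi = 10 * log10(965.84) = 29.85 dBi

29.85 dBi


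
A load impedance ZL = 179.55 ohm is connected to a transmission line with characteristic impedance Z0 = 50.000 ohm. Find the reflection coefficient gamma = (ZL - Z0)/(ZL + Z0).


gamma = (179.55 - 50.000) / (179.55 + 50.000) = 0.5644

0.5644


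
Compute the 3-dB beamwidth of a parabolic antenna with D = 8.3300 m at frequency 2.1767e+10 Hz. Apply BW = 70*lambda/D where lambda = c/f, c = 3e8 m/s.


lambda = c / f = 3.0000e+08 / 2.1767e+10 = 0.01378233 m
BW = 70 * 0.01378233 / 8.3300 = 0.1158 deg

0.1158 deg


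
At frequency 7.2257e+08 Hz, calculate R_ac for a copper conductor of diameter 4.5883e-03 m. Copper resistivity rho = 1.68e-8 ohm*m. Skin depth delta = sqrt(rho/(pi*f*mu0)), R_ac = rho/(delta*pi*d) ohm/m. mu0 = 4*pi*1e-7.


delta = sqrt(1.68e-8 / (pi * 7.2257e+08 * 4*pi*1e-7)) = 2.426805e-06 m
R_ac = 1.68e-8 / (2.426805e-06 * pi * 4.5883e-03) = 0.4803 ohm/m

0.4803 ohm/m


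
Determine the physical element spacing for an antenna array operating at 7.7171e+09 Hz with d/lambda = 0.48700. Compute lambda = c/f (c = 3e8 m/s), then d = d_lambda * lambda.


lambda = c / f = 3.0000e+08 / 7.7171e+09 = 0.03887471 m
d = 0.48700 * 0.03887471 = 0.01893 m

0.01893 m


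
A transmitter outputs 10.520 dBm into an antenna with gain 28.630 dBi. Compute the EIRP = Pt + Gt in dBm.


EIRP = Pt + Gt = 10.520 + 28.630 = 39.15 dBm

39.15 dBm


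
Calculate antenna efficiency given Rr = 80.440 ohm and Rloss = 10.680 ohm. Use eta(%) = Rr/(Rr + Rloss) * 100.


eta = 80.440 / (80.440 + 10.680) * 100 = 88.28%

88.28%


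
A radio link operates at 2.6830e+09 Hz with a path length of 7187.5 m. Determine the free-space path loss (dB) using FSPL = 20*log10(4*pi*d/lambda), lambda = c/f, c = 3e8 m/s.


lambda = c / f = 3.0000e+08 / 2.6830e+09 = 0.1118151 m
FSPL = 20 * log10(4*pi*7187.5/0.1118151) = 118.1 dB

118.1 dB


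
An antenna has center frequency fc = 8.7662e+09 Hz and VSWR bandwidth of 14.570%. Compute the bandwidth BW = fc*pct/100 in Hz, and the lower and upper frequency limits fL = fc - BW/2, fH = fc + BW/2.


BW = 8.7662e+09 * 14.570/100 = 1.277235e+09 Hz
fL = 8.7662e+09 - 1.277235e+09/2 = 8.128e+09 Hz
fH = 8.7662e+09 + 1.277235e+09/2 = 9.405e+09 Hz

BW=1.277e+09 Hz, fL=8.128e+09 Hz, fH=9.405e+09 Hz


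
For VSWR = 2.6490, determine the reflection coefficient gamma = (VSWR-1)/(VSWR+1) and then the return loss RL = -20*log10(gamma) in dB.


gamma = (2.6490 - 1) / (2.6490 + 1) = 0.4519046
RL = -20 * log10(0.4519046) = 6.899 dB

6.899 dB


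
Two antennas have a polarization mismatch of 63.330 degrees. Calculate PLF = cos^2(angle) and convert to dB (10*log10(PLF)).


PLF_linear = cos^2(63.330 deg) = 0.2014674
PLF_dB = 10 * log10(0.2014674) = -6.958 dB

-6.958 dB


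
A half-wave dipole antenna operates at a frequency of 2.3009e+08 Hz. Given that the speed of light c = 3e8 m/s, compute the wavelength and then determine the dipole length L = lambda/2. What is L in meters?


lambda = c / f = 3.0000e+08 / 2.3009e+08 = 1.303838 m
L = lambda / 2 = 1.303838 / 2 = 0.6519 m

0.6519 m


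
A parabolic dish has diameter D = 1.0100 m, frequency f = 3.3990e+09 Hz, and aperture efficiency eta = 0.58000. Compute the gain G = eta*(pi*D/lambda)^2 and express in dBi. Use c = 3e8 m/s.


lambda = c / f = 3.0000e+08 / 3.3990e+09 = 0.08826125 m
G_linear = 0.58000 * (pi * 1.0100 / 0.08826125)^2 = 749.6013
G_dBi = 10 * log10(749.6013) = 28.75 dBi

28.75 dBi


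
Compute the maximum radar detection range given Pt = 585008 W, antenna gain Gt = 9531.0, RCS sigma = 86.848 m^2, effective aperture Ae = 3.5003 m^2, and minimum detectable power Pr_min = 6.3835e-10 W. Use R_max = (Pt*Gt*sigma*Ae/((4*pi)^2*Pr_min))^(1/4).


R^4 = 585008*9531.0*86.848*3.5003 / ((4*pi)^2 * 6.3835e-10) = 1.681461e+19
R_max = 1.681461e+19^0.25 = 64036 m

64036 m


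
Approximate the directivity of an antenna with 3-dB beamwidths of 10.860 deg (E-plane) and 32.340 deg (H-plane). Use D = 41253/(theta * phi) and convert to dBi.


D_linear = 41253 / (10.860 * 32.340) = 117.4588
D_dBi = 10 * log10(117.4588) = 20.70 dBi

20.70 dBi


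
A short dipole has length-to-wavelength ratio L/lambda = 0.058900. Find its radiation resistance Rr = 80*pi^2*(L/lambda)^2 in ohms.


Rr = 80 * pi^2 * (0.058900)^2 = 80 * 9.869604 * 3.469210e-03 = 2.739 ohm

2.739 ohm


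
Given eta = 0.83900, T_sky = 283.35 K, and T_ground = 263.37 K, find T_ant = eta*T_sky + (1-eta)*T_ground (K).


T_ant = 0.83900 * 283.35 + (1 - 0.83900) * 263.37 = 280.1 K

280.1 K


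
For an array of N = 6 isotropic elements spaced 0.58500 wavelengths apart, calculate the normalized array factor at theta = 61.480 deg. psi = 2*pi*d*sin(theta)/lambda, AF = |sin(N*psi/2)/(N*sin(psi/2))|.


psi = 2*pi*0.58500*sin(61.480 deg) = 3.229623 rad
AF = |sin(6*3.229623/2) / (6*sin(3.229623/2))| = 0.04355

0.04355
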